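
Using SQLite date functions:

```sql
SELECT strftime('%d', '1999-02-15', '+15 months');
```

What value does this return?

First apply '+15 months': 1999-02-15 → 2000-05-15.
`%d` extracts the 2-digit day of month: 15.

15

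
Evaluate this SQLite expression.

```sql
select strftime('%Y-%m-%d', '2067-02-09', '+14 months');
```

First apply '+14 months': 2067-02-09 → 2068-04-09.
`%Y-%m-%d` extracts the ISO date: 2068-04-09.

2068-04-09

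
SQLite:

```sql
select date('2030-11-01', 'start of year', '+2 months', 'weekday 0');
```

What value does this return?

`start of year` rewinds 2030-11-01 to 2030-01-01.
Adding +2 months to 2030-01-01 gives 2030-03-01.
`weekday 0` advances to the next Sunday; 2030-03-01 is a Friday, so it moves forward to 2030-03-03.

2030-03-03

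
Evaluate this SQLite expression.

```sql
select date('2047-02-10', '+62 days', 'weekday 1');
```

Applying '+62 days' to 2047-02-10: counting 62 days forward gives 2047-04-13.
`weekday 1` advances to the next Monday; 2047-04-13 is a Saturday, so it moves forward to 2047-04-15.

2047-04-15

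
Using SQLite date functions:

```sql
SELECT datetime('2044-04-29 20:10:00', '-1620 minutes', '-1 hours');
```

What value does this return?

1620 minutes = 27h 0m; -1620 minutes from 2044-04-29 20:10:00 is 2044-04-28 17:10:00 (crosses midnight).
-1 hours from 2044-04-28 17:10:00 is 2044-04-28 16:10:00.

2044-04-28 16:10:00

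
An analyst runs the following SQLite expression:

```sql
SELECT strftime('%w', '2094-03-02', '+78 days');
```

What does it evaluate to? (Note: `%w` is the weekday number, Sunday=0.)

First apply '+78 days': 2094-03-02 → 2094-05-19.
2094-05-19 is a Wednesday; with Sunday=0 that is 3.

3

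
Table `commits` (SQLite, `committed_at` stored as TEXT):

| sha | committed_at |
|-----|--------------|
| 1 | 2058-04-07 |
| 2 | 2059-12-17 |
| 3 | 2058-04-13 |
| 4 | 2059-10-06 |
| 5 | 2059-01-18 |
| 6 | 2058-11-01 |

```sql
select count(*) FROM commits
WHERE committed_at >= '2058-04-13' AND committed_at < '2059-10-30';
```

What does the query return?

Rows in [2058-04-13, 2059-10-30): 2058-04-13, 2059-10-06, 2059-01-18, 2058-11-01 → 4 rows.

4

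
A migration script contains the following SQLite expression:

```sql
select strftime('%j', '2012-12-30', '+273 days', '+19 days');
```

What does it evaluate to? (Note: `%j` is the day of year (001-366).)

291

First apply '+273 days', '+19 days': 2012-12-30 → 2013-10-18.
Day-of-year for 2013-10-18: days since 2013-01-01 inclusive = 291, zero-padded to 291.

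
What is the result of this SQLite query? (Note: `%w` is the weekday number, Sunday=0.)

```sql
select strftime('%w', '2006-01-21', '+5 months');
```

First apply '+5 months': 2006-01-21 → 2006-06-21.
2006-06-21 is a Wednesday; with Sunday=0 that is 3.

3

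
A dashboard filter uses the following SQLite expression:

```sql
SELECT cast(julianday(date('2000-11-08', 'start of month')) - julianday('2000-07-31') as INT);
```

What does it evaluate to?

`start of month` rewinds 2000-11-08 to 2000-11-01.
0 days remain in July 2000 after the 31st (31 − 31).
August 2000: 31 days.
September 2000: 30 days.
October 2000: 31 days.
Then 1 day into November 2000.
Total: 0 + 31 + 30 + 31 + 1 = 93.

93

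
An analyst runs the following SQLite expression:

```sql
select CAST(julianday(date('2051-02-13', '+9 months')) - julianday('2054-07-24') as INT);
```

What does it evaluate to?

-984

Adding +9 months to 2051-02-13 gives 2051-11-13.
17 days remain in November 2051 after the 13th (30 − 13).
Full months from December 2051 through June 2054 contribute their day counts.
Then 24 days into July 2054.
Total: 17 + 31 + 31 + 29 + 31 + 30 + 31 + 30 + 31 + 31 + 30 + 31 + 30 + 31 + 31 + 28 + 31 + 30 + 31 + 30 + 31 + 31 + 30 + 31 + 30 + 31 + 31 + 28 + 31 + 30 + 31 + 30 + 24 = 984.
The subtraction is earlier − later, so the result is −984 → -984.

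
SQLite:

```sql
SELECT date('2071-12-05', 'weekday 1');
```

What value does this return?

`weekday 1` advances to the next Monday; 2071-12-05 is a Saturday, so it moves forward to 2071-12-07.

2071-12-07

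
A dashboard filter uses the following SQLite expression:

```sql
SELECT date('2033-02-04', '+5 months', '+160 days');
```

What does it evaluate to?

Adding +5 months to 2033-02-04 gives 2033-07-04.
Applying '+160 days' to 2033-07-04: counting 160 days forward gives 2033-12-11.

2033-12-11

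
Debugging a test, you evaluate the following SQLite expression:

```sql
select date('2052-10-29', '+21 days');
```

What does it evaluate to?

October 2052 has 31 days; 2 remain after the 29th, so 3 days reach 2052-11-01.
Advancing 18 more days within November lands on 2052-11-19.

2052-11-19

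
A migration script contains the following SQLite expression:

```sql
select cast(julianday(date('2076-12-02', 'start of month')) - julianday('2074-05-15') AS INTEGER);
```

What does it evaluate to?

`start of month` rewinds 2076-12-02 to 2076-12-01.
16 days remain in May 2074 after the 15th (31 − 15).
Full months from June 2074 through November 2076 contribute their day counts.
Then 1 day into December 2076.
Total: 16 + 30 + 31 + 31 + 30 + 31 + 30 + 31 + 31 + 28 + 31 + 30 + 31 + 30 + 31 + 31 + 30 + 31 + 30 + 31 + 31 + 29 + 31 + 30 + 31 + 30 + 31 + 31 + 30 + 31 + 30 + 1 = 931.

931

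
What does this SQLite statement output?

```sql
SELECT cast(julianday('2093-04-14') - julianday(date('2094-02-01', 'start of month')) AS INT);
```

-293

`start of month` rewinds 2094-02-01 to 2094-02-01.
16 days remain in April 2093 after the 14th (30 − 14).
Full months from May 2093 through January 2094 contribute their day counts.
Then 1 day into February 2094.
Total: 16 + 31 + 30 + 31 + 31 + 30 + 31 + 30 + 31 + 31 + 1 = 293.
The subtraction is earlier − later, so the result is −293 → -293.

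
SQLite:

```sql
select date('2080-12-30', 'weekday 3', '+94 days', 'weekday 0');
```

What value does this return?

`weekday 3` advances to the next Wednesday; 2080-12-30 is a Monday, so it moves forward to 2081-01-01.
Applying '+94 days' to 2081-01-01: counting 94 days forward gives 2081-04-05.
`weekday 0` advances to the next Sunday; 2081-04-05 is a Saturday, so it moves forward to 2081-04-06.

2081-04-06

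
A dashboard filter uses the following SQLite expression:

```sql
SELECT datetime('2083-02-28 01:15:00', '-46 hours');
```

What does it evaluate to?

2083-02-26 03:15:00

-46 hours from 2083-02-28 01:15:00 is 2083-02-26 03:15:00 (crosses midnight).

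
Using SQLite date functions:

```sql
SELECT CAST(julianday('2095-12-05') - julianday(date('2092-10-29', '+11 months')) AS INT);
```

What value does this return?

Adding +11 months to 2092-10-29 gives 2093-09-29.
1 day remains in September 2093 after the 29th (30 − 29).
Full months from October 2093 through November 2095 contribute their day counts.
Then 5 days into December 2095.
Total: 1 + 31 + 30 + 31 + 31 + 28 + 31 + 30 + 31 + 30 + 31 + 31 + 30 + 31 + 30 + 31 + 31 + 28 + 31 + 30 + 31 + 30 + 31 + 31 + 30 + 31 + 30 + 5 = 797.

797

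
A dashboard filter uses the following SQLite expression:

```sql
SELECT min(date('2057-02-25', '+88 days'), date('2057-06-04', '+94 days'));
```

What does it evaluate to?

2057-05-24

date('2057-02-25', '+88 days') → 2057-05-24.
date('2057-06-04', '+94 days') → 2057-09-06.
Earlier of the two is 2057-05-24.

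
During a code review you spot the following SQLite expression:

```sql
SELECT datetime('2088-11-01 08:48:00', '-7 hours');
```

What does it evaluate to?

2088-11-01 01:48:00

-7 hours from 2088-11-01 08:48:00 is 2088-11-01 01:48:00.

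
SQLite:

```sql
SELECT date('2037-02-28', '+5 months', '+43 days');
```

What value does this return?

2037-09-09

Adding +5 months to 2037-02-28 gives 2037-07-28.
Applying '+43 days' to 2037-07-28: counting 43 days forward gives 2037-09-09.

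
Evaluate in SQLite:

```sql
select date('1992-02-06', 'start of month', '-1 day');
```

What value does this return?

1992-01-31

`start of month` rewinds 1992-02-06 to 1992-02-01.
Going back 1 day from 1992-02-01 reaches 1992-01-31 (last day of January, 31 days).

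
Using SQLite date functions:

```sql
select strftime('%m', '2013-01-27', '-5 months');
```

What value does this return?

First apply '-5 months': 2013-01-27 → 2012-08-27.
`%m` extracts the 2-digit month (01-12): 08.

08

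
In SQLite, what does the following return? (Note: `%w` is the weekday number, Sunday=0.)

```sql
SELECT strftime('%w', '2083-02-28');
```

2083-02-28 is a Sunday; with Sunday=0 that is 0.

0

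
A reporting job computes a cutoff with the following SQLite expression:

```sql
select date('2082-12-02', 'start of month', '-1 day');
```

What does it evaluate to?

`start of month` rewinds 2082-12-02 to 2082-12-01.
Going back 1 day from 2082-12-01 reaches 2082-11-30 (last day of November, 30 days).

2082-11-30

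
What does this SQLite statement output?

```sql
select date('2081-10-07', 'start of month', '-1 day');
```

2081-09-30

`start of month` rewinds 2081-10-07 to 2081-10-01.
Going back 1 day from 2081-10-01 reaches 2081-09-30 (last day of September, 30 days).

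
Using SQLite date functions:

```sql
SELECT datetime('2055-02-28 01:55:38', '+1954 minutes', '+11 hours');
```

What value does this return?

2055-03-01 21:29:38

1954 minutes = 32h 34m; +1954 minutes from 2055-02-28 01:55:38 is 2055-03-01 10:29:38 (crosses midnight).
+11 hours from 2055-03-01 10:29:38 is 2055-03-01 21:29:38.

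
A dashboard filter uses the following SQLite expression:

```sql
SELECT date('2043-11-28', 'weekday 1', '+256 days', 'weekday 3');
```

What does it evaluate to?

`weekday 1` advances to the next Monday; 2043-11-28 is a Saturday, so it moves forward to 2043-11-30.
Applying '+256 days' to 2043-11-30: counting 256 days forward gives 2044-08-12.
`weekday 3` advances to the next Wednesday; 2044-08-12 is a Friday, so it moves forward to 2044-08-17.

2044-08-17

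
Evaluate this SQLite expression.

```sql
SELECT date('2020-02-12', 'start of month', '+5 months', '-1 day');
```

`start of month` rewinds 2020-02-12 to 2020-02-01.
Adding +5 months to 2020-02-01 gives 2020-07-01.
Going back 1 day from 2020-07-01 reaches 2020-06-30 (last day of June, 30 days).

2020-06-30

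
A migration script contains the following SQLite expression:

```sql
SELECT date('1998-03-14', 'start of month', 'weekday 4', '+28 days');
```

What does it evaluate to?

1998-04-02

`start of month` rewinds 1998-03-14 to 1998-03-01.
`weekday 4` advances to the next Thursday; 1998-03-01 is a Sunday, so it moves forward to 1998-03-05.
March 1998 has 31 days; 26 remain after the 5th, so 27 days reach 1998-04-01.
Advancing 1 more day within April lands on 1998-04-02.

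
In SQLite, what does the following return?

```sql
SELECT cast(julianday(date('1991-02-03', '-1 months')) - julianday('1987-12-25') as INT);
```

Adding -1 month to 1991-02-03 gives 1991-01-03.
6 days remain in December 1987 after the 25th (31 − 25).
Full months from January 1988 through December 1990 contribute their day counts.
Then 3 days into January 1991.
Total: 6 + 31 + 29 + 31 + 30 + 31 + 30 + 31 + 31 + 30 + 31 + 30 + 31 + 31 + 28 + 31 + 30 + 31 + 30 + 31 + 31 + 30 + 31 + 30 + 31 + 31 + 28 + 31 + 30 + 31 + 30 + 31 + 31 + 30 + 31 + 30 + 31 + 3 = 1105.

1105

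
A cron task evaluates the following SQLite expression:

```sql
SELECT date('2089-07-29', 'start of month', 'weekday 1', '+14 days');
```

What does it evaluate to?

`start of month` rewinds 2089-07-29 to 2089-07-01.
`weekday 1` advances to the next Monday; 2089-07-01 is a Friday, so it moves forward to 2089-07-04.
Advancing 14 more days within July lands on 2089-07-18.

2089-07-18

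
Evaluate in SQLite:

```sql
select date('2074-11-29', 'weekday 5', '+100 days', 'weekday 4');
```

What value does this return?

`weekday 5` advances to the next Friday; 2074-11-29 is a Thursday, so it moves forward to 2074-11-30.
Applying '+100 days' to 2074-11-30: counting 100 days forward gives 2075-03-10.
`weekday 4` advances to the next Thursday; 2075-03-10 is a Sunday, so it moves forward to 2075-03-14.

2075-03-14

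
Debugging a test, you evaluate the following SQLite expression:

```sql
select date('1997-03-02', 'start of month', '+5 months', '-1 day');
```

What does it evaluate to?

`start of month` rewinds 1997-03-02 to 1997-03-01.
Adding +5 months to 1997-03-01 gives 1997-08-01.
Going back 1 day from 1997-08-01 reaches 1997-07-31 (last day of July, 31 days).

1997-07-31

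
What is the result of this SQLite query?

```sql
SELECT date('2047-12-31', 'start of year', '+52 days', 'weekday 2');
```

2047-02-26

`start of year` rewinds 2047-12-31 to 2047-01-01.
Applying '+52 days' to 2047-01-01: counting 52 days forward gives 2047-02-22.
`weekday 2` advances to the next Tuesday; 2047-02-22 is a Friday, so it moves forward to 2047-02-26.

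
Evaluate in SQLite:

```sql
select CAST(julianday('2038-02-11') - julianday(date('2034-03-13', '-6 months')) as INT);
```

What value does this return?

1612

Adding -6 months to 2034-03-13 gives 2033-09-13.
17 days remain in September 2033 after the 13th (30 − 13).
Full months from October 2033 through January 2038 contribute their day counts.
Then 11 days into February 2038.
Total: 17 + 31 + 30 + 31 + 31 + 28 + 31 + 30 + 31 + 30 + 31 + 31 + 30 + 31 + 30 + 31 + 31 + 28 + 31 + 30 + 31 + 30 + 31 + 31 + 30 + 31 + 30 + 31 + 31 + 29 + 31 + 30 + 31 + 30 + 31 + 31 + 30 + 31 + 30 + 31 + 31 + 28 + 31 + 30 + 31 + 30 + 31 + 31 + 30 + 31 + 30 + 31 + 31 + 11 = 1612.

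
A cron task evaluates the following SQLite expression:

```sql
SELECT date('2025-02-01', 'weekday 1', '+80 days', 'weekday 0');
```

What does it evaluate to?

2025-04-27

`weekday 1` advances to the next Monday; 2025-02-01 is a Saturday, so it moves forward to 2025-02-03.
Applying '+80 days' to 2025-02-03: counting 80 days forward gives 2025-04-24.
`weekday 0` advances to the next Sunday; 2025-04-24 is a Thursday, so it moves forward to 2025-04-27.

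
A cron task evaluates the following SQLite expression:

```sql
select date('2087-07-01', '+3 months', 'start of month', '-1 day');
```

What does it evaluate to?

2087-09-30

Adding +3 months to 2087-07-01 gives 2087-10-01.
`start of month` rewinds 2087-10-01 to 2087-10-01.
Going back 1 day from 2087-10-01 reaches 2087-09-30 (last day of September, 30 days).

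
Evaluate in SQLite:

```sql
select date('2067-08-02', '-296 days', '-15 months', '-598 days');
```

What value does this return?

Applying '-296 days' to 2067-08-02: counting 296 days back gives 2066-10-10.
Adding -15 months to 2066-10-10 gives 2065-07-10.
Applying '-598 days' to 2065-07-10: counting 598 days back gives 2063-11-20.

2063-11-20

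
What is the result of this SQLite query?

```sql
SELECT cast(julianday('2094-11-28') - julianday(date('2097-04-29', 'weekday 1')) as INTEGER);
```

`weekday 1` advances to the next Monday; 2097-04-29 is already a Monday, so it stays at 2097-04-29.
2 days remain in November 2094 after the 28th (30 − 28).
Full months from December 2094 through March 2097 contribute their day counts.
Then 29 days into April 2097.
Total: 2 + 31 + 31 + 28 + 31 + 30 + 31 + 30 + 31 + 31 + 30 + 31 + 30 + 31 + 31 + 29 + 31 + 30 + 31 + 30 + 31 + 31 + 30 + 31 + 30 + 31 + 31 + 28 + 31 + 29 = 883.
The subtraction is earlier − later, so the result is −883 → -883.

-883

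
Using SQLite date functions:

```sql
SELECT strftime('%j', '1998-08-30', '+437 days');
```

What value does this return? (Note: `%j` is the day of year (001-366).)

314

First apply '+437 days': 1998-08-30 → 1999-11-10.
Day-of-year for 1999-11-10: days since 1999-01-01 inclusive = 314, zero-padded to 314.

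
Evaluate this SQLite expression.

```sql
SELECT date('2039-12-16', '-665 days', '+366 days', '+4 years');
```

2043-02-20

Applying '-665 days' to 2039-12-16: counting 665 days back gives 2038-02-19.
Applying '+366 days' to 2038-02-19: counting 366 days forward gives 2039-02-20.
Adding +4 years to 2039-02-20 gives 2043-02-20.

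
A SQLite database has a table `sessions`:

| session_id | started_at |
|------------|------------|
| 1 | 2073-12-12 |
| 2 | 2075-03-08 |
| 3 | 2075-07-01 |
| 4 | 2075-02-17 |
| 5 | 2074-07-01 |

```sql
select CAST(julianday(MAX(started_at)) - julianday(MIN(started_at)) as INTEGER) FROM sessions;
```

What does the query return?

566

MIN = 2073-12-12, MAX = 2075-07-01.
19 days remain in December 2073 after the 12th (31 − 12).
Full months from January 2074 through June 2075 contribute their day counts.
Then 1 day into July 2075.
Total: 19 + 31 + 28 + 31 + 30 + 31 + 30 + 31 + 31 + 30 + 31 + 30 + 31 + 31 + 28 + 31 + 30 + 31 + 30 + 1 = 566.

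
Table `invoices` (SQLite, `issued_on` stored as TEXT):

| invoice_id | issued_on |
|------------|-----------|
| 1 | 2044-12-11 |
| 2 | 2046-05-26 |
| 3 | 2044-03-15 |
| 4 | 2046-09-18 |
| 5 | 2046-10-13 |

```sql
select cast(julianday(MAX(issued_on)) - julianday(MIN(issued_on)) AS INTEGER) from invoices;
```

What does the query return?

942

MIN = 2044-03-15, MAX = 2046-10-13.
16 days remain in March 2044 after the 15th (31 − 15).
Full months from April 2044 through September 2046 contribute their day counts.
Then 13 days into October 2046.
Total: 16 + 30 + 31 + 30 + 31 + 31 + 30 + 31 + 30 + 31 + 31 + 28 + 31 + 30 + 31 + 30 + 31 + 31 + 30 + 31 + 30 + 31 + 31 + 28 + 31 + 30 + 31 + 30 + 31 + 31 + 30 + 13 = 942.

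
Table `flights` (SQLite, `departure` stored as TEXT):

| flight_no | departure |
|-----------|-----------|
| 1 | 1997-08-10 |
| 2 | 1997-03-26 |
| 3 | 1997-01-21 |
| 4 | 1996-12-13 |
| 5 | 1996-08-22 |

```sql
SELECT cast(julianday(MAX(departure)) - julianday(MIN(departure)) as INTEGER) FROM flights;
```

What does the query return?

MIN = 1996-08-22, MAX = 1997-08-10.
9 days remain in August 1996 after the 22nd (31 − 22).
Full months from September 1996 through July 1997 contribute their day counts.
Then 10 days into August 1997.
Total: 9 + 30 + 31 + 30 + 31 + 31 + 28 + 31 + 30 + 31 + 30 + 31 + 10 = 353.

353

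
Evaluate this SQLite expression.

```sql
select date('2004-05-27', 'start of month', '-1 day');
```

`start of month` rewinds 2004-05-27 to 2004-05-01.
Going back 1 day from 2004-05-01 reaches 2004-04-30 (last day of April, 30 days).

2004-04-30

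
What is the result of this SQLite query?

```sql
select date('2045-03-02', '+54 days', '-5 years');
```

Applying '+54 days' to 2045-03-02: counting 54 days forward gives 2045-04-25.
Adding -5 years to 2045-04-25 gives 2040-04-25.

2040-04-25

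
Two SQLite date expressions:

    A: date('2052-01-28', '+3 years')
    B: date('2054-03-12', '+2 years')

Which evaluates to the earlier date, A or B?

A = 2055-01-28.
B = 2056-03-12.
A is earlier.

A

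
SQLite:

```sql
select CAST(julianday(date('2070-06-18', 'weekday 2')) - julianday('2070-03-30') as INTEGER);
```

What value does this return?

`weekday 2` advances to the next Tuesday; 2070-06-18 is a Wednesday, so it moves forward to 2070-06-24.
1 day remains in March 2070 after the 30th (31 − 30).
April 2070: 30 days.
May 2070: 31 days.
Then 24 days into June 2070.
Total: 1 + 30 + 31 + 24 = 86.

86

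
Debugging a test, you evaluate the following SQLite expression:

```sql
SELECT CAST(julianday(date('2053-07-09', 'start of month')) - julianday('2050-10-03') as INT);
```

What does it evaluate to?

1002

`start of month` rewinds 2053-07-09 to 2053-07-01.
28 days remain in October 2050 after the 3rd (31 − 3).
Full months from November 2050 through June 2053 contribute their day counts.
Then 1 day into July 2053.
Total: 28 + 30 + 31 + 31 + 28 + 31 + 30 + 31 + 30 + 31 + 31 + 30 + 31 + 30 + 31 + 31 + 29 + 31 + 30 + 31 + 30 + 31 + 31 + 30 + 31 + 30 + 31 + 31 + 28 + 31 + 30 + 31 + 30 + 1 = 1002.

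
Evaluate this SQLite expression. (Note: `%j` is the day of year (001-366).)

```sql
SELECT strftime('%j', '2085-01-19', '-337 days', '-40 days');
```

First apply '-337 days', '-40 days': 2085-01-19 → 2084-01-08.
Day-of-year for 2084-01-08: days since 2084-01-01 inclusive = 8, zero-padded to 008.

008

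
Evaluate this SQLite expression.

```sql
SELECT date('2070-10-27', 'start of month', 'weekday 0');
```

2070-10-05

`start of month` rewinds 2070-10-27 to 2070-10-01.
`weekday 0` advances to the next Sunday; 2070-10-01 is a Wednesday, so it moves forward to 2070-10-05.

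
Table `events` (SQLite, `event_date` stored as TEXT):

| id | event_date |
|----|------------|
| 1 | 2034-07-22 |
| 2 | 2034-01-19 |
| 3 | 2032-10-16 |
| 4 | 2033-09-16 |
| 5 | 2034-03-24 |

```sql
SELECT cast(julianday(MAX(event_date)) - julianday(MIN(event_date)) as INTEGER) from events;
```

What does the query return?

MIN = 2032-10-16, MAX = 2034-07-22.
15 days remain in October 2032 after the 16th (31 − 16).
Full months from November 2032 through June 2034 contribute their day counts.
Then 22 days into July 2034.
Total: 15 + 30 + 31 + 31 + 28 + 31 + 30 + 31 + 30 + 31 + 31 + 30 + 31 + 30 + 31 + 31 + 28 + 31 + 30 + 31 + 30 + 22 = 644.

644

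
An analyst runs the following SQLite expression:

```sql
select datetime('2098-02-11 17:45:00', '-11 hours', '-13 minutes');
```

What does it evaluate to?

2098-02-11 06:32:00

-11 hours from 2098-02-11 17:45:00 is 2098-02-11 06:45:00.
-13 minutes from 2098-02-11 06:45:00 is 2098-02-11 06:32:00.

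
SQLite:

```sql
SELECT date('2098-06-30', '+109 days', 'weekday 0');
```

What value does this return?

2098-10-19

Applying '+109 days' to 2098-06-30: counting 109 days forward gives 2098-10-17.
`weekday 0` advances to the next Sunday; 2098-10-17 is a Friday, so it moves forward to 2098-10-19.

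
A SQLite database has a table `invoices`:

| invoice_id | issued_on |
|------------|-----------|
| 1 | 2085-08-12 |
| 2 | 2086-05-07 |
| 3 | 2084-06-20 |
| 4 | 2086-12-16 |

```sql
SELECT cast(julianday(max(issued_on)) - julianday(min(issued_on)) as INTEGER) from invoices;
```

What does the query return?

MIN = 2084-06-20, MAX = 2086-12-16.
10 days remain in June 2084 after the 20th (30 − 20).
Full months from July 2084 through November 2086 contribute their day counts.
Then 16 days into December 2086.
Total: 10 + 31 + 31 + 30 + 31 + 30 + 31 + 31 + 28 + 31 + 30 + 31 + 30 + 31 + 31 + 30 + 31 + 30 + 31 + 31 + 28 + 31 + 30 + 31 + 30 + 31 + 31 + 30 + 31 + 30 + 16 = 909.

909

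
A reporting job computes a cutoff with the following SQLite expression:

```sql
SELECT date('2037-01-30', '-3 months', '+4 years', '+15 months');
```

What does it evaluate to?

Adding -3 months to 2037-01-30 gives 2036-10-30.
Adding +4 years to 2036-10-30 gives 2040-10-30.
Adding +15 months to 2040-10-30 gives 2042-01-30.

2042-01-30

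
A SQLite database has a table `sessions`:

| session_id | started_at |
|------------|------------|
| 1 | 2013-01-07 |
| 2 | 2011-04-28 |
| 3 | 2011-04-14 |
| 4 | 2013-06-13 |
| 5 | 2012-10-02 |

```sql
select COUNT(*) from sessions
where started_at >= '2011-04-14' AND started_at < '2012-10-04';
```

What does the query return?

Rows in [2011-04-14, 2012-10-04): 2011-04-28, 2011-04-14, 2012-10-02 → 3 rows.

3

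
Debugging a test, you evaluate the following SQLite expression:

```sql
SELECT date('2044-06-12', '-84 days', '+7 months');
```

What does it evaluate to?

Applying '-84 days' to 2044-06-12: counting 84 days back gives 2044-03-20.
Adding +7 months to 2044-03-20 gives 2044-10-20.

2044-10-20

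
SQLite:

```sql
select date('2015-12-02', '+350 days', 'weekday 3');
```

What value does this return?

Applying '+350 days' to 2015-12-02: counting 350 days forward gives 2016-11-16.
`weekday 3` advances to the next Wednesday; 2016-11-16 is already a Wednesday, so it stays at 2016-11-16.

2016-11-16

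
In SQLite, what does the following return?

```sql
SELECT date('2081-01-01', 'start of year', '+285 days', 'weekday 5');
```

`start of year` rewinds 2081-01-01 to 2081-01-01.
Applying '+285 days' to 2081-01-01: counting 285 days forward gives 2081-10-13.
`weekday 5` advances to the next Friday; 2081-10-13 is a Monday, so it moves forward to 2081-10-17.

2081-10-17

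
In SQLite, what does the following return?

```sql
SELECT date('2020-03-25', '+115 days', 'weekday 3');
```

2020-07-22

Applying '+115 days' to 2020-03-25: counting 115 days forward gives 2020-07-18.
`weekday 3` advances to the next Wednesday; 2020-07-18 is a Saturday, so it moves forward to 2020-07-22.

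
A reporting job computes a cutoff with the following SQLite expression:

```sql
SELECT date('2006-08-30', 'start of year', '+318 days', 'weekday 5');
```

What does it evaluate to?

`start of year` rewinds 2006-08-30 to 2006-01-01.
Applying '+318 days' to 2006-01-01: counting 318 days forward gives 2006-11-15.
`weekday 5` advances to the next Friday; 2006-11-15 is a Wednesday, so it moves forward to 2006-11-17.

2006-11-17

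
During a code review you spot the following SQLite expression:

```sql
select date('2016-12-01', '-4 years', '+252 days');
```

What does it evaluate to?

Adding -4 years to 2016-12-01 gives 2012-12-01.
Applying '+252 days' to 2012-12-01: counting 252 days forward gives 2013-08-10.

2013-08-10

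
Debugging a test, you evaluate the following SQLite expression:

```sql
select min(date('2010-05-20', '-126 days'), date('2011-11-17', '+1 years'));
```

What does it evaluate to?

date('2010-05-20', '-126 days') → 2010-01-14.
date('2011-11-17', '+1 years') → 2012-11-17.
Earlier of the two is 2010-01-14.

2010-01-14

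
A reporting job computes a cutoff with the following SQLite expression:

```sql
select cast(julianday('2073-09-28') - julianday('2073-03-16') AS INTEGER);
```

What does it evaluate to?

196

15 days remain in March 2073 after the 16th (31 − 16).
April 2073: 30 days.
May 2073: 31 days.
June 2073: 30 days.
July 2073: 31 days.
August 2073: 31 days.
Then 28 days into September 2073.
Total: 15 + 30 + 31 + 30 + 31 + 31 + 28 = 196.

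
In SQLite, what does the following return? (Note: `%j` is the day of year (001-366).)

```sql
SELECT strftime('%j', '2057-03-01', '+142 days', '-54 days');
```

First apply '+142 days', '-54 days': 2057-03-01 → 2057-05-28.
Day-of-year for 2057-05-28: days since 2057-01-01 inclusive = 148, zero-padded to 148.

148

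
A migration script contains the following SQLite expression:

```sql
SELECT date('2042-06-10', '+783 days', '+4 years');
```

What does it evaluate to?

Applying '+783 days' to 2042-06-10: counting 783 days forward gives 2044-08-01.
Adding +4 years to 2044-08-01 gives 2048-08-01.

2048-08-01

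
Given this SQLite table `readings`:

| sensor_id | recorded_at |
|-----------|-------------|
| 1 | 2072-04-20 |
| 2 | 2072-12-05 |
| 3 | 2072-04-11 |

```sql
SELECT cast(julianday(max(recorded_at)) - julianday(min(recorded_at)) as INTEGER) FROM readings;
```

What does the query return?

MIN = 2072-04-11, MAX = 2072-12-05.
19 days remain in April 2072 after the 11th (30 − 11).
Full months from May 2072 through November 2072 contribute their day counts.
Then 5 days into December 2072.
Total: 19 + 31 + 30 + 31 + 31 + 30 + 31 + 30 + 5 = 238.

238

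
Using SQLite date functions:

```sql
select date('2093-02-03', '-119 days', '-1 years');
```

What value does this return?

Applying '-119 days' to 2093-02-03: counting 119 days back gives 2092-10-07.
Adding -1 year to 2092-10-07 gives 2091-10-07.

2091-10-07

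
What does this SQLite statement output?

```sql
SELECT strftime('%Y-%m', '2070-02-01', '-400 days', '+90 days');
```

2069-03

First apply '-400 days', '+90 days': 2070-02-01 → 2069-03-28.
`%Y-%m` extracts the year-month: 2069-03.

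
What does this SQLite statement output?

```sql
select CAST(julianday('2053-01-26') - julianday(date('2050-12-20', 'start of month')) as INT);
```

`start of month` rewinds 2050-12-20 to 2050-12-01.
30 days remain in December 2050 after the 1st (31 − 1).
Full months from January 2051 through December 2052 contribute their day counts.
Then 26 days into January 2053.
Total: 30 + 31 + 28 + 31 + 30 + 31 + 30 + 31 + 31 + 30 + 31 + 30 + 31 + 31 + 29 + 31 + 30 + 31 + 30 + 31 + 31 + 30 + 31 + 30 + 31 + 26 = 787.

787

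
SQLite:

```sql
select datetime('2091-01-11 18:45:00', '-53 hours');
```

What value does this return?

-53 hours from 2091-01-11 18:45:00 is 2091-01-09 13:45:00 (crosses midnight).

2091-01-09 13:45:00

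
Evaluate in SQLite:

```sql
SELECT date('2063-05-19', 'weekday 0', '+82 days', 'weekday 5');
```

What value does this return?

`weekday 0` advances to the next Sunday; 2063-05-19 is a Saturday, so it moves forward to 2063-05-20.
Applying '+82 days' to 2063-05-20: counting 82 days forward gives 2063-08-10.
`weekday 5` advances to the next Friday; 2063-08-10 is already a Friday, so it stays at 2063-08-10.

2063-08-10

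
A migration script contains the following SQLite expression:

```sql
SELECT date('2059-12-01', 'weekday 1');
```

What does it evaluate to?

2059-12-01

`weekday 1` advances to the next Monday; 2059-12-01 is already a Monday, so it stays at 2059-12-01.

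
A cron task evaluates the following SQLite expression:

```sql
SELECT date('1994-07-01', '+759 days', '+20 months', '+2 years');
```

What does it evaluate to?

Applying '+759 days' to 1994-07-01: counting 759 days forward gives 1996-07-29.
Adding +20 months to 1996-07-29 gives 1998-03-29.
Adding +2 years to 1998-03-29 gives 2000-03-29.

2000-03-29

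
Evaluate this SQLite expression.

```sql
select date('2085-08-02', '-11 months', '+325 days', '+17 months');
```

2086-12-24

Adding -11 months to 2085-08-02 gives 2084-09-02.
Applying '+325 days' to 2084-09-02: counting 325 days forward gives 2085-07-24.
Adding +17 months to 2085-07-24 gives 2086-12-24.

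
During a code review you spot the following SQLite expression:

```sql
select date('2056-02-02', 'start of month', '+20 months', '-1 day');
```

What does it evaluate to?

`start of month` rewinds 2056-02-02 to 2056-02-01.
Adding +20 months to 2056-02-01 gives 2057-10-01.
Going back 1 day from 2057-10-01 reaches 2057-09-30 (last day of September, 30 days).

2057-09-30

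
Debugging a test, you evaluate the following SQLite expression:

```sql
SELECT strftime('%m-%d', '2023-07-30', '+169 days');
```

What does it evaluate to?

First apply '+169 days': 2023-07-30 → 2024-01-15.
`%m-%d` extracts the month-day: 01-15.

01-15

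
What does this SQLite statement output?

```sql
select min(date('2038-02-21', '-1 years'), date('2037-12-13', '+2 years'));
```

2037-02-21

date('2038-02-21', '-1 years') → 2037-02-21.
date('2037-12-13', '+2 years') → 2039-12-13.
Earlier of the two is 2037-02-21.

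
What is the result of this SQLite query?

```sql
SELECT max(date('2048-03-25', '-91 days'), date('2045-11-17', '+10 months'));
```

date('2048-03-25', '-91 days') → 2047-12-25.
date('2045-11-17', '+10 months') → 2046-09-17.
Later of the two is 2047-12-25.

2047-12-25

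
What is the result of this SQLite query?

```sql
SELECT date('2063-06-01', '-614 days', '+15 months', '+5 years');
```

Applying '-614 days' to 2063-06-01: counting 614 days back gives 2061-09-25.
Adding +15 months to 2061-09-25 gives 2062-12-25.
Adding +5 years to 2062-12-25 gives 2067-12-25.

2067-12-25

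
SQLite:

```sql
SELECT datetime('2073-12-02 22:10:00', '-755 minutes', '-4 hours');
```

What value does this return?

2073-12-02 05:35:00

755 minutes = 12h 35m; -755 minutes from 2073-12-02 22:10:00 is 2073-12-02 09:35:00.
-4 hours from 2073-12-02 09:35:00 is 2073-12-02 05:35:00.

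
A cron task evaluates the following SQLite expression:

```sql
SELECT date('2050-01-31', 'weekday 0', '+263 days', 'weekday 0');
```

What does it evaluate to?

2050-10-30

`weekday 0` advances to the next Sunday; 2050-01-31 is a Monday, so it moves forward to 2050-02-06.
Applying '+263 days' to 2050-02-06: counting 263 days forward gives 2050-10-27.
`weekday 0` advances to the next Sunday; 2050-10-27 is a Thursday, so it moves forward to 2050-10-30.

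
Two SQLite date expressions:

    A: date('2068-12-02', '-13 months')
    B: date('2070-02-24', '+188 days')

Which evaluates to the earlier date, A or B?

A

A = 2067-11-02.
B = 2070-08-31.
A is earlier.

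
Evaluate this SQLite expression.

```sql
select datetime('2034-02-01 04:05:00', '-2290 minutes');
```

2290 minutes = 38h 10m; -2290 minutes from 2034-02-01 04:05:00 is 2034-01-30 13:55:00 (crosses midnight).

2034-01-30 13:55:00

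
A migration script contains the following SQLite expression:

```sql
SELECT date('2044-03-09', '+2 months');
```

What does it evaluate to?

Adding +2 months to 2044-03-09 gives 2044-05-09.

2044-05-09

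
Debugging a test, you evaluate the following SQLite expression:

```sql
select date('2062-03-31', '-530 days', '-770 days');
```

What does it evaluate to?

Applying '-530 days' to 2062-03-31: counting 530 days back gives 2060-10-17.
Applying '-770 days' to 2060-10-17: counting 770 days back gives 2058-09-08.

2058-09-08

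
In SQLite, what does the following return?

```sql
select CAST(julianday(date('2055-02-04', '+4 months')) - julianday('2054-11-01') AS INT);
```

Adding +4 months to 2055-02-04 gives 2055-06-04.
29 days remain in November 2054 after the 1st (30 − 1).
Full months from December 2054 through May 2055 contribute their day counts.
Then 4 days into June 2055.
Total: 29 + 31 + 31 + 28 + 31 + 30 + 31 + 4 = 215.

215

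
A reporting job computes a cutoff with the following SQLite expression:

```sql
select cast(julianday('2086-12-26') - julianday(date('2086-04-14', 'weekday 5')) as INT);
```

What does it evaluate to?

251

`weekday 5` advances to the next Friday; 2086-04-14 is a Sunday, so it moves forward to 2086-04-19.
11 days remain in April 2086 after the 19th (30 − 19).
Full months from May 2086 through November 2086 contribute their day counts.
Then 26 days into December 2086.
Total: 11 + 31 + 30 + 31 + 31 + 30 + 31 + 30 + 26 = 251.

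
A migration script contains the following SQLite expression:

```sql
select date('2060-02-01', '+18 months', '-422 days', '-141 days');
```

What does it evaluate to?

Adding +18 months to 2060-02-01 gives 2061-08-01.
Applying '-422 days' to 2061-08-01: counting 422 days back gives 2060-06-05.
Applying '-141 days' to 2060-06-05: counting 141 days back gives 2060-01-16.

2060-01-16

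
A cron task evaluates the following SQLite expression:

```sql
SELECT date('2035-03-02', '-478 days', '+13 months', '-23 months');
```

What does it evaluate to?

Applying '-478 days' to 2035-03-02: counting 478 days back gives 2033-11-09.
Adding +13 months to 2033-11-09 gives 2034-12-09.
Adding -23 months to 2034-12-09 gives 2033-01-09.

2033-01-09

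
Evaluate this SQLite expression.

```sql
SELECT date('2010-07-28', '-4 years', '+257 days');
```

2007-04-11

Adding -4 years to 2010-07-28 gives 2006-07-28.
Applying '+257 days' to 2006-07-28: counting 257 days forward gives 2007-04-11.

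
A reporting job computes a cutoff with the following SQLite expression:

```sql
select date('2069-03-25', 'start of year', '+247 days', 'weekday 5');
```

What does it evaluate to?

`start of year` rewinds 2069-03-25 to 2069-01-01.
Applying '+247 days' to 2069-01-01: counting 247 days forward gives 2069-09-05.
`weekday 5` advances to the next Friday; 2069-09-05 is a Thursday, so it moves forward to 2069-09-06.

2069-09-06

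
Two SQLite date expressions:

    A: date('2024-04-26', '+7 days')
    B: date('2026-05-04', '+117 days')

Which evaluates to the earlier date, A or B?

A

A = 2024-05-03.
B = 2026-08-29.
A is earlier.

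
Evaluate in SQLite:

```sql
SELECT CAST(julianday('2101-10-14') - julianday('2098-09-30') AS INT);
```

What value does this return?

1109

0 days remain in September 2098 after the 30th (30 − 30).
Full months from October 2098 through September 2101 contribute their day counts.
Then 14 days into October 2101.
Total: 0 + 31 + 30 + 31 + 31 + 28 + 31 + 30 + 31 + 30 + 31 + 31 + 30 + 31 + 30 + 31 + 31 + 28 + 31 + 30 + 31 + 30 + 31 + 31 + 30 + 31 + 30 + 31 + 31 + 28 + 31 + 30 + 31 + 30 + 31 + 31 + 30 + 14 = 1109.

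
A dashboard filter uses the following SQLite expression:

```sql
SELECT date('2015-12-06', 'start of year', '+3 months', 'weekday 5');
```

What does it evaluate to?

`start of year` rewinds 2015-12-06 to 2015-01-01.
Adding +3 months to 2015-01-01 gives 2015-04-01.
`weekday 5` advances to the next Friday; 2015-04-01 is a Wednesday, so it moves forward to 2015-04-03.

2015-04-03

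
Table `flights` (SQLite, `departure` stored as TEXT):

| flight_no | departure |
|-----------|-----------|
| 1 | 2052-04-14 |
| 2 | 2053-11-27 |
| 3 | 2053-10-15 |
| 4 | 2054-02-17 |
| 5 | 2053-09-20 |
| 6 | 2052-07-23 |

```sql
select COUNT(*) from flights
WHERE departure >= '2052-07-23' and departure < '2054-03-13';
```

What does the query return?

Rows in [2052-07-23, 2054-03-13): 2053-11-27, 2053-10-15, 2054-02-17, 2053-09-20, 2052-07-23 → 5 rows.

5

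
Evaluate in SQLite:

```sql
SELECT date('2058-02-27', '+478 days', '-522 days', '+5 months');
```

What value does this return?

2058-06-14

Applying '+478 days' to 2058-02-27: counting 478 days forward gives 2059-06-20.
Applying '-522 days' to 2059-06-20: counting 522 days back gives 2058-01-14.
Adding +5 months to 2058-01-14 gives 2058-06-14.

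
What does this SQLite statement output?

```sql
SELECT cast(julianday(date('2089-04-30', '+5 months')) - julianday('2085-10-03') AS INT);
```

Adding +5 months to 2089-04-30 gives 2089-09-30.
28 days remain in October 2085 after the 3rd (31 − 3).
Full months from November 2085 through August 2089 contribute their day counts.
Then 30 days into September 2089.
Total: 28 + 30 + 31 + 31 + 28 + 31 + 30 + 31 + 30 + 31 + 31 + 30 + 31 + 30 + 31 + 31 + 28 + 31 + 30 + 31 + 30 + 31 + 31 + 30 + 31 + 30 + 31 + 31 + 29 + 31 + 30 + 31 + 30 + 31 + 31 + 30 + 31 + 30 + 31 + 31 + 28 + 31 + 30 + 31 + 30 + 31 + 31 + 30 = 1458.

1458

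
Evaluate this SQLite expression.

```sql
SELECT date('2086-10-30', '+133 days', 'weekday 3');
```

Applying '+133 days' to 2086-10-30: counting 133 days forward gives 2087-03-12.
`weekday 3` advances to the next Wednesday; 2087-03-12 is already a Wednesday, so it stays at 2087-03-12.

2087-03-12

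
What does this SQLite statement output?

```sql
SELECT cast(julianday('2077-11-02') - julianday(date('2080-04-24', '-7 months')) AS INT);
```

Adding -7 months to 2080-04-24 gives 2079-09-24.
28 days remain in November 2077 after the 2nd (30 − 2).
Full months from December 2077 through August 2079 contribute their day counts.
Then 24 days into September 2079.
Total: 28 + 31 + 31 + 28 + 31 + 30 + 31 + 30 + 31 + 31 + 30 + 31 + 30 + 31 + 31 + 28 + 31 + 30 + 31 + 30 + 31 + 31 + 24 = 691.
The subtraction is earlier − later, so the result is −691 → -691.

-691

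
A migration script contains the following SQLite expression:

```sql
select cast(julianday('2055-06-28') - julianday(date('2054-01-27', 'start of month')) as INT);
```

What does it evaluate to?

543

`start of month` rewinds 2054-01-27 to 2054-01-01.
30 days remain in January 2054 after the 1st (31 − 1).
Full months from February 2054 through May 2055 contribute their day counts.
Then 28 days into June 2055.
Total: 30 + 28 + 31 + 30 + 31 + 30 + 31 + 31 + 30 + 31 + 30 + 31 + 31 + 28 + 31 + 30 + 31 + 28 = 543.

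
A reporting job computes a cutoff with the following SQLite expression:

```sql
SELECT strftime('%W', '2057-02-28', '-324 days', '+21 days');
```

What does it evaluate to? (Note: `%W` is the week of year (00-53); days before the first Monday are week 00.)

18

First apply '-324 days', '+21 days': 2057-02-28 → 2056-05-01.
2056-05-01 is a Monday. SQLite's %W counts Mondays since the year started; the result is 18.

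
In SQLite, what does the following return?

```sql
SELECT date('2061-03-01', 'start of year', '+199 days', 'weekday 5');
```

`start of year` rewinds 2061-03-01 to 2061-01-01.
Applying '+199 days' to 2061-01-01: counting 199 days forward gives 2061-07-19.
`weekday 5` advances to the next Friday; 2061-07-19 is a Tuesday, so it moves forward to 2061-07-22.

2061-07-22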